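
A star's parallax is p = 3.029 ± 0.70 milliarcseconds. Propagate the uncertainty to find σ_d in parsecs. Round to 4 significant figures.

76.30 pc

d = 1/p, so σ_d = σ_p / p².
σ_d = 0.000700 / (0.003029)² = 0.000700 / 0.0000091748 = 76.296 pc.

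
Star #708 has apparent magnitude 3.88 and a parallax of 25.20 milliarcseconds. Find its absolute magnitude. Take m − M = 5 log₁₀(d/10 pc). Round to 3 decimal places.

M = 0.887

d = 1/p = 1/0.02520″ = 39.683 pc.
m − M = 5 log₁₀(39.683) − 5 = 7.9930 − 5 = 2.9930.
M = m − (m − M) = 3.88 − 2.9930 = 0.887.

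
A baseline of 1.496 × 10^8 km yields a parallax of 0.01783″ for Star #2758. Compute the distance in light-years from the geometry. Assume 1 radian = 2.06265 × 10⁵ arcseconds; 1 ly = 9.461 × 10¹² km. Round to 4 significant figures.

θ = 0.01783″ = 0.01783/206265 = 8.6442 × 10^-8 rad.
d = B/θ = (1.496 × 10^8) / (8.6442 × 10^-8) = 1.7306 × 10^15 km = (1.7306 × 10^15) / (9.461 × 10^12) ly = 182.92 ly.

182.9 ly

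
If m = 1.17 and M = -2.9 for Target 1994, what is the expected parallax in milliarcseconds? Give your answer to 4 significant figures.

15.35 mas

m − M = 1.17 − (-2.9) = 4.07.
d = 10^((m−M)/5 + 1) = 10^1.814 = 65.163 pc.
p = 1/d = 1/65.163 = 0.015346 arcsec = 15.346 mas.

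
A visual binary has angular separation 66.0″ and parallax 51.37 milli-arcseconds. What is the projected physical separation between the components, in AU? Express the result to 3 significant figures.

1280 AU

d = 1/p = 1/0.05137″ = 19.467 pc.
At distance d (pc), an angle of θ arcsec spans θ·d AU: s = 66.0 × 19.467 = 1284.8 AU.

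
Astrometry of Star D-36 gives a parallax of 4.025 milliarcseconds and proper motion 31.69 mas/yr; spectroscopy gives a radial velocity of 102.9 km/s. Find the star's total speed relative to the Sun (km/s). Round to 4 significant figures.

109.5 km/s

d = 1/p = 1/0.004025″ = 248.45 pc.
μ = 31.69 mas/yr = 0.03169 ″/yr.
v_t = 4.740 μ d = 4.740 × 0.03169 × 248.45 = 37.32 km/s.
v = √(v_r² + v_t²) = √(102.9² + 37.32²) = √11981.2 = 109.46 km/s.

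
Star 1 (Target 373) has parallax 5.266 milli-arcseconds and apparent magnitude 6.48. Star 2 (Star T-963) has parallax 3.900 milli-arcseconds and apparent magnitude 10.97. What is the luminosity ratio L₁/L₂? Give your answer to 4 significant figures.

d₁ = 1/p₁ = 1/0.005266″ = 189.9 pc; d₂ = 1/p₂ = 1/0.003900″ = 256.41 pc.
M₁ = m₁ − 5 log₁₀ d₁ + 5 = 6.48 − 11.3926 + 5 = 0.0874.
M₂ = 10.97 − 12.0447 + 5 = 3.9253.
L₁/L₂ = 10^(0.4(M₂ − M₁)) = 10^(0.4 × 3.8379) = 10^1.53516 = 34.289.

L₁/L₂ = 34.29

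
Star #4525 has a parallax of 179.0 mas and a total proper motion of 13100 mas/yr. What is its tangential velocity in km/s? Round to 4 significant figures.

d = 1/p = 1/0.1790″ = 5.5866 pc.
μ = 13100 mas/yr = 13.1 ″/yr.
v_t = 4.74 × μ × d = 4.74 × 13.1 × 5.5866 = 346.89 km/s.

346.9 km/s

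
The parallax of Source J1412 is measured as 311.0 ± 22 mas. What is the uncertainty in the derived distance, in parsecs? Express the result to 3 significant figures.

0.227 pc

d = 1/p, so σ_d = σ_p / p².
σ_d = 0.0220 / (0.3110)² = 0.0220 / 0.096721 = 0.22746 pc.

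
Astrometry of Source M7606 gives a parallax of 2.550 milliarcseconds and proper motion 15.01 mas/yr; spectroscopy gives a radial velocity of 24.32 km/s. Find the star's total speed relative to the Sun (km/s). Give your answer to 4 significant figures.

d = 1/p = 1/0.002550″ = 392.16 pc.
μ = 15.01 mas/yr = 0.01501 ″/yr.
v_t = 4.740 μ d = 4.740 × 0.01501 × 392.16 = 27.901 km/s.
v = √(v_r² + v_t²) = √(24.32² + 27.901²) = √1369.93 = 37.013 km/s.

37.01 km/s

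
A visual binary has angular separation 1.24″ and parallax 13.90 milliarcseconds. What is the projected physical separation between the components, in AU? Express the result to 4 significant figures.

89.21 AU

d = 1/p = 1/0.01390″ = 71.942 pc.
At distance d (pc), an angle of θ arcsec spans θ·d AU: s = 1.24 × 71.942 = 89.208 AU.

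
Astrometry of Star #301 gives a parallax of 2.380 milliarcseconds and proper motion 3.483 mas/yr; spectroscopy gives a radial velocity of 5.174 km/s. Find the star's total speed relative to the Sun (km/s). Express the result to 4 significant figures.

8.654 km/s

d = 1/p = 1/0.002380″ = 420.17 pc.
μ = 3.483 mas/yr = 0.003483 ″/yr.
v_t = 4.740 μ d = 4.740 × 0.003483 × 420.17 = 6.9368 km/s.
v = √(v_r² + v_t²) = √(5.174² + 6.9368²) = √74.8895 = 8.6539 km/s.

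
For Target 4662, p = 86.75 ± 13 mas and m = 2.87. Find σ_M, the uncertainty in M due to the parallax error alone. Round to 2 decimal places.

σ_M = 0.33 mag

M = m − 5 log₁₀ d + 5 = m + 5 log₁₀ p + 5, so ∂M/∂p = 5/(p ln 10).
σ_M = (5/ln 10) · (σ_p/p) = 2.1715 × 13/86.75 = 2.1715 × 0.14986 = 0.32542.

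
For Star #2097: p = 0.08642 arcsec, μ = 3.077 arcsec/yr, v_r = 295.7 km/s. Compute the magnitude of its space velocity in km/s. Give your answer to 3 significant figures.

d = 1/p = 1/0.08642″ = 11.571 pc.
v_t = 4.740 μ d = 4.740 × 3.077 × 11.571 = 168.76 km/s.
v = √(v_r² + v_t²) = √(295.7² + 168.76²) = √115918 = 340.47 km/s.

340 km/s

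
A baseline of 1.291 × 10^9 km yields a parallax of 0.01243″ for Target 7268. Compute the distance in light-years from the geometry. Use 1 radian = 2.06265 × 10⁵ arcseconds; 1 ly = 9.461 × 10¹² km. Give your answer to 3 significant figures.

θ = 0.01243″ = 0.01243/206265 = 6.0262 × 10^-8 rad.
d = B/θ = (1.291 × 10^9) / (6.0262 × 10^-8) = 2.1423 × 10^16 km = (2.1423 × 10^16) / (9.461 × 10^12) ly = 2264.3 ly.

2260 ly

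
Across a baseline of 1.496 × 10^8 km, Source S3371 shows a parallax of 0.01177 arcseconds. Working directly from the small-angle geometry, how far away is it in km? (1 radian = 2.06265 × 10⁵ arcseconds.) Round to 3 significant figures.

2.62 × 10^15 km

θ = 0.01177″ = 0.01177/206265 = 5.7063 × 10^-8 rad.
d = B/θ = (1.496 × 10^8) / (5.7063 × 10^-8) = 2.6217 × 10^15 km.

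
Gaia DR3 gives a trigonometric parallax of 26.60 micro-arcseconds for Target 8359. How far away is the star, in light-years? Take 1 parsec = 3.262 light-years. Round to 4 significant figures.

122600 light years

p = 26.60 micro-arcseconds = 0.00002660 arcsec.
d = 1/p = 1/0.00002660 = 37594 pc.
In light-years: 37594 × 3.262 = 1.2263 × 10^5 ly.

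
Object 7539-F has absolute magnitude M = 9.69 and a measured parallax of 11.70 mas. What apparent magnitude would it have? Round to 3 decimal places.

d = 1/p = 1/0.01170″ = 85.47 pc.
m − M = 5 log₁₀ d − 5 = 5 log₁₀(85.47) − 5 = 9.6591 − 5 = 4.6591.
m = M + (m − M) = 9.69 + 4.6591 = 14.349.

m = 14.349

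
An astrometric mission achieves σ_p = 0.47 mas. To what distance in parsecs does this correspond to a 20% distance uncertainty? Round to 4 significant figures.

425.5 pc

σ_d/d = σ_p/p, so the condition is σ_p/p ≤ 0.20, i.e. p ≥ σ_p/0.20.
p_min = 0.47/0.20 = 2.35 mas = 0.00235 arcsec.
d_max = 1/p_min = 1/0.00235 = 425.53 pc.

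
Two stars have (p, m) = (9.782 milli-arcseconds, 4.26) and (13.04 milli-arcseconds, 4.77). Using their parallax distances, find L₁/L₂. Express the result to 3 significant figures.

L₁/L₂ = 2.84

d₁ = 1/p₁ = 1/0.009782″ = 102.23 pc; d₂ = 1/p₂ = 1/0.01304″ = 76.687 pc.
M₁ = m₁ − 5 log₁₀ d₁ + 5 = 4.26 − 10.0479 + 5 = -0.7879.
M₂ = 4.77 − 9.4236 + 5 = 0.3464.
L₁/L₂ = 10^(0.4(M₂ − M₁)) = 10^(0.4 × 1.1343) = 10^0.45372 = 2.8426.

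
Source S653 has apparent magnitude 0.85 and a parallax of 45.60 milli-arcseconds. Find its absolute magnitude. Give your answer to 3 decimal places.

d = 1/p = 1/0.04560″ = 21.93 pc.
m − M = 5 log₁₀(21.93) − 5 = 6.7052 − 5 = 1.7052.
M = m − (m − M) = 0.85 − 1.7052 = -0.855.

M = -0.855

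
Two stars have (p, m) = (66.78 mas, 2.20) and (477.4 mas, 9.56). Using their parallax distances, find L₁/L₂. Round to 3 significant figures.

L₁/L₂ = 44900

d₁ = 1/p₁ = 1/0.06678″ = 14.975 pc; d₂ = 1/p₂ = 1/0.4774″ = 2.0947 pc.
M₁ = m₁ − 5 log₁₀ d₁ + 5 = 2.20 − 5.8768 + 5 = 1.3232.
M₂ = 9.56 − 1.6056 + 5 = 12.9544.
L₁/L₂ = 10^(0.4(M₂ − M₁)) = 10^(0.4 × 11.6312) = 10^4.65248 = 44924.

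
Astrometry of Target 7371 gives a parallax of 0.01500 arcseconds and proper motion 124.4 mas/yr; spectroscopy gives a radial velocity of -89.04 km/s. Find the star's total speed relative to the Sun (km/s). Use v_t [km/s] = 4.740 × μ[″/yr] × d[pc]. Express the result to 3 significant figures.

97.3 km/s

d = 1/p = 1/0.01500″ = 66.667 pc.
μ = 124.4 mas/yr = 0.1244 ″/yr.
v_t = 4.740 μ d = 4.740 × 0.1244 × 66.667 = 39.311 km/s.
v = √(v_r² + v_t²) = √((-89.04)² + 39.311²) = √9473.48 = 97.332 km/s.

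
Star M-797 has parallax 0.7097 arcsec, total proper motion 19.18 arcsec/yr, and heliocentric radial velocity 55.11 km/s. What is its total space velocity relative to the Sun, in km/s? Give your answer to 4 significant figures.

d = 1/p = 1/0.7097″ = 1.409 pc.
v_t = 4.740 μ d = 4.740 × 19.18 × 1.409 = 128.1 km/s.
v = √(v_r² + v_t²) = √(55.11² + 128.1²) = √19446.7 = 139.45 km/s.

139.5 km/s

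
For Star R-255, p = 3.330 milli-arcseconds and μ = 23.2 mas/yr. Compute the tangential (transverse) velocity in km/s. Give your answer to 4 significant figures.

33.02 km/s

d = 1/p = 1/0.003330″ = 300.3 pc.
μ = 23.2 mas/yr = 0.0232 ″/yr.
v_t = 4.74 × μ × d = 4.74 × 0.0232 × 300.3 = 33.023 km/s.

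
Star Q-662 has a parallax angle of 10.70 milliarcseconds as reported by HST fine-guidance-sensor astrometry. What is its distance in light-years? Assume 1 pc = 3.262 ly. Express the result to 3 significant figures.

p = 10.70 milliarcseconds = 0.01070 arcsec.
d = 1/p = 1/0.01070 = 93.458 pc.
In light-years: 93.458 × 3.262 = 304.86 ly.

305 light years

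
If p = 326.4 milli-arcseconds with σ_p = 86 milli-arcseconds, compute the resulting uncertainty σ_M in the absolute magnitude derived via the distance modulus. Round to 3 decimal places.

σ_M = 0.572 mag

M = m − 5 log₁₀ d + 5 = m + 5 log₁₀ p + 5, so ∂M/∂p = 5/(p ln 10).
σ_M = (5/ln 10) · (σ_p/p) = 2.1715 × 86/326.4 = 2.1715 × 0.26348 = 0.57215.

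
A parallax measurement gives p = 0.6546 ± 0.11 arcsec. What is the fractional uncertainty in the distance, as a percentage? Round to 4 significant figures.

For d = 1/p, |σ_d/d| = |σ_p/p|.
σ_p/p = 0.11 / 0.6546 = 0.16804 = 16.804%.

16.80%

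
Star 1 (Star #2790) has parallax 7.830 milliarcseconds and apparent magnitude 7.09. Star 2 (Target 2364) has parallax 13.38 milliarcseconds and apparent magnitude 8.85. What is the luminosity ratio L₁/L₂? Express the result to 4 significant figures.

d₁ = 1/p₁ = 1/0.007830″ = 127.71 pc; d₂ = 1/p₂ = 1/0.01338″ = 74.738 pc.
M₁ = m₁ − 5 log₁₀ d₁ + 5 = 7.09 − 10.5311 + 5 = 1.5589.
M₂ = 8.85 − 9.3677 + 5 = 4.4823.
L₁/L₂ = 10^(0.4(M₂ − M₁)) = 10^(0.4 × 2.9234) = 10^1.16936 = 14.769.

L₁/L₂ = 14.77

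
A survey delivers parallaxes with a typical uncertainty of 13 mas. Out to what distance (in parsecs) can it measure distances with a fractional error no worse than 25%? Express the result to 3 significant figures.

σ_d/d = σ_p/p, so the condition is σ_p/p ≤ 0.25, i.e. p ≥ σ_p/0.25.
p_min = 13/0.25 = 52 mas = 0.052 arcsec.
d_max = 1/p_min = 1/0.052 = 19.231 pc.

19.2 pc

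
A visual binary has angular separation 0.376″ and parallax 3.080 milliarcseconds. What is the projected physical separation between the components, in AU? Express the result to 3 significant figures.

122 AU

d = 1/p = 1/0.003080″ = 324.68 pc.
At distance d (pc), an angle of θ arcsec spans θ·d AU: s = 0.376 × 324.68 = 122.08 AU.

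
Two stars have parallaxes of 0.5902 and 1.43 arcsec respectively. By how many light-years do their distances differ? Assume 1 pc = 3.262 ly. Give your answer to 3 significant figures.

d_A = 1/0.5902″ = 1.6943 pc; d_B = 1/1.430″ = 0.6993 pc.
|d_B − d_A| = |0.6993 − 1.6943| = 0.995 pc = 0.995 × 3.262 ly = 3.2457 ly.

3.25 ly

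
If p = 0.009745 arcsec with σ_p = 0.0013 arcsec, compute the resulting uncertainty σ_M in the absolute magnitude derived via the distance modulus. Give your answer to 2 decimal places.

σ_M = 0.29 mag

M = m − 5 log₁₀ d + 5 = m + 5 log₁₀ p + 5, so ∂M/∂p = 5/(p ln 10).
σ_M = (5/ln 10) · (σ_p/p) = 2.1715 × 0.0013/0.009745 = 2.1715 × 0.1334 = 0.28968.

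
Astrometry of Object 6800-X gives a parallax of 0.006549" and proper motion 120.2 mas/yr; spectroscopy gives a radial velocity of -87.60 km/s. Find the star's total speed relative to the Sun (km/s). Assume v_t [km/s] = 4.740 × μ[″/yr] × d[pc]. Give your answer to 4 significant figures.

d = 1/p = 1/0.006549″ = 152.7 pc.
μ = 120.2 mas/yr = 0.1202 ″/yr.
v_t = 4.740 μ d = 4.740 × 0.1202 × 152.7 = 87.001 km/s.
v = √(v_r² + v_t²) = √((-87.60)² + 87.001²) = √15242.9 = 123.46 km/s.

123.5 km/s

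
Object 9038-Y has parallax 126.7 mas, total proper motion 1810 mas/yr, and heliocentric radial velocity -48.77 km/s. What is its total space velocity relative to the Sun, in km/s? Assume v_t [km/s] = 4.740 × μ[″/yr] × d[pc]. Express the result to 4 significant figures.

83.45 km/s

d = 1/p = 1/0.1267″ = 7.8927 pc.
μ = 1810 mas/yr = 1.810 ″/yr.
v_t = 4.740 μ d = 4.740 × 1.810 × 7.8927 = 67.715 km/s.
v = √(v_r² + v_t²) = √((-48.77)² + 67.715²) = √6963.83 = 83.45 km/s.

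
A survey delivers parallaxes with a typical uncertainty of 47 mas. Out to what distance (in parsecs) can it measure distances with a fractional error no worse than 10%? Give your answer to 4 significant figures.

σ_d/d = σ_p/p, so the condition is σ_p/p ≤ 0.10, i.e. p ≥ σ_p/0.10.
p_min = 47/0.10 = 470 mas = 0.47 arcsec.
d_max = 1/p_min = 1/0.47 = 2.1277 pc.

2.128 pc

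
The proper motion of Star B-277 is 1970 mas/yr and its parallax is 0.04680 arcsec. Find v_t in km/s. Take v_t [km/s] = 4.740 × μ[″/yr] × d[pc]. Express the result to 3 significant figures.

d = 1/p = 1/0.04680″ = 21.368 pc.
μ = 1970 mas/yr = 1.97 ″/yr.
v_t = 4.74 × μ × d = 4.74 × 1.97 × 21.368 = 199.53 km/s.

200 km/s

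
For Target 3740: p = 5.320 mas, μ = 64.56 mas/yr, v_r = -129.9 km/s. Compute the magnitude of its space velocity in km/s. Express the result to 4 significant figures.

d = 1/p = 1/0.005320″ = 187.97 pc.
μ = 64.56 mas/yr = 0.06456 ″/yr.
v_t = 4.740 μ d = 4.740 × 0.06456 × 187.97 = 57.522 km/s.
v = √(v_r² + v_t²) = √((-129.9)² + 57.522²) = √20182.8 = 142.07 km/s.

142.1 km/s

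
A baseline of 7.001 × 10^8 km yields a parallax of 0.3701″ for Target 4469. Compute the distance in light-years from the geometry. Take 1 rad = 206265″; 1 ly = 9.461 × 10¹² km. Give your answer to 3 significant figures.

41.2 ly

θ = 0.3701″ = 0.3701/206265 = 1.7943 × 10^-6 rad.
d = B/θ = (7.001 × 10^8) / (1.7943 × 10^-6) = 3.9018 × 10^14 km = (3.9018 × 10^14) / (9.461 × 10^12) ly = 41.241 ly.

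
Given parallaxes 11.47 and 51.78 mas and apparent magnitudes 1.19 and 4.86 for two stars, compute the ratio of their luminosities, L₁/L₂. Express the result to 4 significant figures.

L₁/L₂ = 598.7

d₁ = 1/p₁ = 1/0.01147″ = 87.184 pc; d₂ = 1/p₂ = 1/0.05178″ = 19.312 pc.
M₁ = m₁ − 5 log₁₀ d₁ + 5 = 1.19 − 9.7022 + 5 = -3.5122.
M₂ = 4.86 − 6.4291 + 5 = 3.4309.
L₁/L₂ = 10^(0.4(M₂ − M₁)) = 10^(0.4 × 6.9431) = 10^2.77724 = 598.74.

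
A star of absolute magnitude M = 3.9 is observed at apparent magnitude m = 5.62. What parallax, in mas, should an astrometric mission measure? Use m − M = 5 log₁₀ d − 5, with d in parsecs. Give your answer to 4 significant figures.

m − M = 5.62 − 3.9 = 1.72.
d = 10^((m−M)/5 + 1) = 10^1.344 = 22.08 pc.
p = 1/d = 1/22.08 = 0.04529 arcsec = 45.29 mas.

45.29 mas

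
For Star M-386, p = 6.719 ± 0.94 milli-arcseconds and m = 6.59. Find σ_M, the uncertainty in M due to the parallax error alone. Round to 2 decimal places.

σ_M = 0.30 mag

M = m − 5 log₁₀ d + 5 = m + 5 log₁₀ p + 5, so ∂M/∂p = 5/(p ln 10).
σ_M = (5/ln 10) · (σ_p/p) = 2.1715 × 0.94/6.719 = 2.1715 × 0.1399 = 0.30379.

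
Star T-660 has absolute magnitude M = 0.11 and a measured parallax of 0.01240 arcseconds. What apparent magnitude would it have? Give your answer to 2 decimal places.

m = 4.64

d = 1/p = 1/0.01240″ = 80.645 pc.
m − M = 5 log₁₀ d − 5 = 5 log₁₀(80.645) − 5 = 9.5329 − 5 = 4.5329.
m = M + (m − M) = 0.11 + 4.5329 = 4.64.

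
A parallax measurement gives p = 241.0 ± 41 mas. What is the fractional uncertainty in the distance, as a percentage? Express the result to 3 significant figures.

For d = 1/p, |σ_d/d| = |σ_p/p|.
σ_p/p = 41 / 241.0 = 0.17012 = 17.012%.

17.0%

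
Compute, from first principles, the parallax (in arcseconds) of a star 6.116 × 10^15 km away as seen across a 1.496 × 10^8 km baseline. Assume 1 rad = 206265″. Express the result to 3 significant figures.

θ ≈ B/d = (1.496 × 10^8) / (6.116 × 10^15) = 2.4460 × 10^-8 rad.
In arcseconds: 2.4460 × 10^-8 × 206265 = 0.0050452″.

0.00505 arcsec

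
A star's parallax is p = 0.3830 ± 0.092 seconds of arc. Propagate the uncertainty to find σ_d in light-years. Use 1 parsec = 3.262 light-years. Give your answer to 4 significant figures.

d = 1/p, so σ_d = σ_p / p².
σ_d = 0.0920 / (0.3830)² = 0.0920 / 0.14669 = 0.62717 pc = 0.62717 × 3.262 ly = 2.0458 ly.

2.046 ly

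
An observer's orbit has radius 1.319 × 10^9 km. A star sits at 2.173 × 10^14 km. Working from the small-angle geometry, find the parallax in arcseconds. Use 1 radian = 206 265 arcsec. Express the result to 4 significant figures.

1.252 arcsec

θ ≈ B/d = (1.319 × 10^9) / (2.173 × 10^14) = 6.0699 × 10^-6 rad.
In arcseconds: 6.0699 × 10^-6 × 206265 = 1.252″.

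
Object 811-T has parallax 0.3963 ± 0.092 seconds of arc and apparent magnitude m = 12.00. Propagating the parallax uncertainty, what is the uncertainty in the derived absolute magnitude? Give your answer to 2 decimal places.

σ_M = 0.50 mag

M = m − 5 log₁₀ d + 5 = m + 5 log₁₀ p + 5, so ∂M/∂p = 5/(p ln 10).
σ_M = (5/ln 10) · (σ_p/p) = 2.1715 × 0.092/0.3963 = 2.1715 × 0.23215 = 0.50411.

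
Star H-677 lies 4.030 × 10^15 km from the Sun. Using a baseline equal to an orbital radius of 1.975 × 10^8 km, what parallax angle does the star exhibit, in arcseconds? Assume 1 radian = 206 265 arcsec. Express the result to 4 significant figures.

0.01011 arcsec

θ ≈ B/d = (1.975 × 10^8) / (4.030 × 10^15) = 4.9007 × 10^-8 rad.
In arcseconds: 4.9007 × 10^-8 × 206265 = 0.010108″.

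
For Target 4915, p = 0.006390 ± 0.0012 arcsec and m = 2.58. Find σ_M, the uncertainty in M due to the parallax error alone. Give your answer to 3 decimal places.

σ_M = 0.408 mag

M = m − 5 log₁₀ d + 5 = m + 5 log₁₀ p + 5, so ∂M/∂p = 5/(p ln 10).
σ_M = (5/ln 10) · (σ_p/p) = 2.1715 × 0.0012/0.006390 = 2.1715 × 0.18779 = 0.40779.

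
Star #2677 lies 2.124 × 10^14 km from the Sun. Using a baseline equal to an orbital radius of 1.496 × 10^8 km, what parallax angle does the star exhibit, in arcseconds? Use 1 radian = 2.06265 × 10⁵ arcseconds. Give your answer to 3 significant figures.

θ ≈ B/d = (1.496 × 10^8) / (2.124 × 10^14) = 7.0433 × 10^-7 rad.
In arcseconds: 7.0433 × 10^-7 × 206265 = 0.14528″.

0.145 arcsec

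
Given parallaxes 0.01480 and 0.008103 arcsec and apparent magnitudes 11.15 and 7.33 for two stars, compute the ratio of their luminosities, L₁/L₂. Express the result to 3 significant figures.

L₁/L₂ = 0.00889

d₁ = 1/p₁ = 1/0.01480″ = 67.568 pc; d₂ = 1/p₂ = 1/0.008103″ = 123.41 pc.
M₁ = m₁ − 5 log₁₀ d₁ + 5 = 11.15 − 9.1487 + 5 = 7.0013.
M₂ = 7.33 − 10.4568 + 5 = 1.8732.
L₁/L₂ = 10^(0.4(M₂ − M₁)) = 10^(0.4 × (-5.1281)) = 10^(-2.05124) = 0.0088871.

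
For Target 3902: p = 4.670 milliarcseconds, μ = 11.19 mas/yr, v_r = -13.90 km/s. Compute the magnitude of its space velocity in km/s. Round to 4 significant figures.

17.95 km/s

d = 1/p = 1/0.004670″ = 214.13 pc.
μ = 11.19 mas/yr = 0.01119 ″/yr.
v_t = 4.740 μ d = 4.740 × 0.01119 × 214.13 = 11.358 km/s.
v = √(v_r² + v_t²) = √((-13.90)² + 11.358²) = √322.214 = 17.95 km/s.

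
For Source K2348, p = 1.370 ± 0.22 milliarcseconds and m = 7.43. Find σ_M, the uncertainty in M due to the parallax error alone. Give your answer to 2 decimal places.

σ_M = 0.35 mag

M = m − 5 log₁₀ d + 5 = m + 5 log₁₀ p + 5, so ∂M/∂p = 5/(p ln 10).
σ_M = (5/ln 10) · (σ_p/p) = 2.1715 × 0.22/1.370 = 2.1715 × 0.16058 = 0.3487.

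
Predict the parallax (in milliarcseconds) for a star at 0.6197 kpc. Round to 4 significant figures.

1.614 mas

d = 0.6197 kpc = 619.7 pc.
p = 1/d = 1/619.7 = 0.0016137 arcsec.
= 0.0016137 × 1000 = 1.6137 mas.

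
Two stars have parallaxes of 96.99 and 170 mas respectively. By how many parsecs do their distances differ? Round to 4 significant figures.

d_A = 1/0.09699″ = 10.31 pc; d_B = 1/0.1700″ = 5.8824 pc.
|d_B − d_A| = |5.8824 − 10.31| = 4.4276 pc.

4.428 pc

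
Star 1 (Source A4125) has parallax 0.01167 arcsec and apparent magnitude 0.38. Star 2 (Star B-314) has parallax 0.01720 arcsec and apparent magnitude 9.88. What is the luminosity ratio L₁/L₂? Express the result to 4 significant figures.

L₁/L₂ = 13710

d₁ = 1/p₁ = 1/0.01167″ = 85.69 pc; d₂ = 1/p₂ = 1/0.01720″ = 58.14 pc.
M₁ = m₁ − 5 log₁₀ d₁ + 5 = 0.38 − 9.6647 + 5 = -4.2847.
M₂ = 9.88 − 8.8224 + 5 = 6.0576.
L₁/L₂ = 10^(0.4(M₂ − M₁)) = 10^(0.4 × 10.3423) = 10^4.13692 = 13706.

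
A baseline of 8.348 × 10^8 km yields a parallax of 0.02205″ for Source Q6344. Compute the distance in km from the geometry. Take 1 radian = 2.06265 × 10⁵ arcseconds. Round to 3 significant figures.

θ = 0.02205″ = 0.02205/206265 = 1.0690 × 10^-7 rad.
d = B/θ = (8.348 × 10^8) / (1.0690 × 10^-7) = 7.8092 × 10^15 km.

7.81 × 10^15 km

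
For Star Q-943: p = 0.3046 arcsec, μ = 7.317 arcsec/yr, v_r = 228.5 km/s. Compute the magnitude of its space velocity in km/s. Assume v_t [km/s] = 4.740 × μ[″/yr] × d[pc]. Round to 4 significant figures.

255.3 km/s

d = 1/p = 1/0.3046″ = 3.283 pc.
v_t = 4.740 μ d = 4.740 × 7.317 × 3.283 = 113.86 km/s.
v = √(v_r² + v_t²) = √(228.5² + 113.86²) = √65176.3 = 255.3 km/s.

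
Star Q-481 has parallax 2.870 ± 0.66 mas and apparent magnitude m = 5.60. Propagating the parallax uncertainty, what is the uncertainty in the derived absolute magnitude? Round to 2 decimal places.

σ_M = 0.50 mag

M = m − 5 log₁₀ d + 5 = m + 5 log₁₀ p + 5, so ∂M/∂p = 5/(p ln 10).
σ_M = (5/ln 10) · (σ_p/p) = 2.1715 × 0.66/2.870 = 2.1715 × 0.22997 = 0.49938.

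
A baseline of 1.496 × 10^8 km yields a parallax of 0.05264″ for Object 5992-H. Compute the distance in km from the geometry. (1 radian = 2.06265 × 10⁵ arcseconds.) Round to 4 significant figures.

5.862 × 10^14 km

θ = 0.05264″ = 0.05264/206265 = 2.5521 × 10^-7 rad.
d = B/θ = (1.496 × 10^8) / (2.5521 × 10^-7) = 5.8618 × 10^14 km.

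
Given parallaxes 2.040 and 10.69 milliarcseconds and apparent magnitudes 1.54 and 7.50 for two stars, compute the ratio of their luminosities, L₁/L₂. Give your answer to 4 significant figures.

d₁ = 1/p₁ = 1/0.002040″ = 490.2 pc; d₂ = 1/p₂ = 1/0.01069″ = 93.545 pc.
M₁ = m₁ − 5 log₁₀ d₁ + 5 = 1.54 − 13.4519 + 5 = -6.9119.
M₂ = 7.50 − 9.8551 + 5 = 2.6449.
L₁/L₂ = 10^(0.4(M₂ − M₁)) = 10^(0.4 × 9.5568) = 10^3.82272 = 6648.4.

L₁/L₂ = 6648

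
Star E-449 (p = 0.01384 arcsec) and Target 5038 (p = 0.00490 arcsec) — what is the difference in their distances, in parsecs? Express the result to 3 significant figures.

132 pc

d_A = 1/0.01384″ = 72.254 pc; d_B = 1/0.004900″ = 204.08 pc.
|d_B − d_A| = |204.08 − 72.254| = 131.83 pc.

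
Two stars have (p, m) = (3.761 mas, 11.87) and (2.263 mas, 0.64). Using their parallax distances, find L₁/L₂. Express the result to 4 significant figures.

d₁ = 1/p₁ = 1/0.003761″ = 265.89 pc; d₂ = 1/p₂ = 1/0.002263″ = 441.89 pc.
M₁ = m₁ − 5 log₁₀ d₁ + 5 = 11.87 − 12.1235 + 5 = 4.7465.
M₂ = 0.64 − 13.2266 + 5 = -7.5866.
L₁/L₂ = 10^(0.4(M₂ − M₁)) = 10^(0.4 × (-12.3331)) = 10^(-4.93324) = 0.000011662.

L₁/L₂ = 1.166 × 10^-5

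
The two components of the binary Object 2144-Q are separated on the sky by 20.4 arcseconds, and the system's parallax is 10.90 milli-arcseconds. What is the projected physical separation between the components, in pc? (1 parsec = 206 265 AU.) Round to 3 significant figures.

0.00907 pc

d = 1/p = 1/0.01090″ = 91.743 pc.
At distance d (pc), an angle of θ arcsec spans θ·d AU: s = 20.4 × 91.743 = 1871.6 AU.
= 1871.6 / 206265 = 0.0090738 pc.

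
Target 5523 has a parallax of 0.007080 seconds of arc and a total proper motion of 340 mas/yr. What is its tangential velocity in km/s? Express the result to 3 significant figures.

228 km/s

d = 1/p = 1/0.007080″ = 141.24 pc.
μ = 340 mas/yr = 0.340 ″/yr.
v_t = 4.74 × μ × d = 4.74 × 0.340 × 141.24 = 227.62 km/s.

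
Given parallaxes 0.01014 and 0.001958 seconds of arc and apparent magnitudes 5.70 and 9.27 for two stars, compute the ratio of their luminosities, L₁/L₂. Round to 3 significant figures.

d₁ = 1/p₁ = 1/0.01014″ = 98.619 pc; d₂ = 1/p₂ = 1/0.001958″ = 510.73 pc.
M₁ = m₁ − 5 log₁₀ d₁ + 5 = 5.70 − 9.9698 + 5 = 0.7302.
M₂ = 9.27 − 13.5410 + 5 = 0.7290.
L₁/L₂ = 10^(0.4(M₂ − M₁)) = 10^(0.4 × (-0.0012)) = 10^(-0.00048) = 0.9989.

L₁/L₂ = 0.999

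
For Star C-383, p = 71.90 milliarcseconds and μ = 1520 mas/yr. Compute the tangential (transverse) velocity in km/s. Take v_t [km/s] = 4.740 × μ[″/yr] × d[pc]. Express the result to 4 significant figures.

d = 1/p = 1/0.07190″ = 13.908 pc.
μ = 1520 mas/yr = 1.52 ″/yr.
v_t = 4.74 × μ × d = 4.74 × 1.52 × 13.908 = 100.2 km/s.

100.2 km/s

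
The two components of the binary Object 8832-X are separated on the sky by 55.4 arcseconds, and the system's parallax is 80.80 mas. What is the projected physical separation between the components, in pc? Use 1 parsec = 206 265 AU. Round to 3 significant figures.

0.00332 pc

d = 1/p = 1/0.08080″ = 12.376 pc.
At distance d (pc), an angle of θ arcsec spans θ·d AU: s = 55.4 × 12.376 = 685.63 AU.
= 685.63 / 206265 = 0.0033240 pc.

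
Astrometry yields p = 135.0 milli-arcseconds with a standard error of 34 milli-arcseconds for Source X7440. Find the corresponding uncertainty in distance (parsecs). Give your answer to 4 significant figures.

d = 1/p, so σ_d = σ_p / p².
σ_d = 0.0340 / (0.1350)² = 0.0340 / 0.018225 = 1.8656 pc.

1.866 pc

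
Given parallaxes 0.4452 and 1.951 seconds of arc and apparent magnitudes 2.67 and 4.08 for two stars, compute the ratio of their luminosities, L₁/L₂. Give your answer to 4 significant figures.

L₁/L₂ = 70.37

d₁ = 1/p₁ = 1/0.4452″ = 2.2462 pc; d₂ = 1/p₂ = 1/1.951″ = 0.51256 pc.
M₁ = m₁ − 5 log₁₀ d₁ + 5 = 2.67 − 1.7572 + 5 = 5.9128.
M₂ = 4.08 − (-1.4513) + 5 = 10.5313.
L₁/L₂ = 10^(0.4(M₂ − M₁)) = 10^(0.4 × 4.6185) = 10^1.84740 = 70.372.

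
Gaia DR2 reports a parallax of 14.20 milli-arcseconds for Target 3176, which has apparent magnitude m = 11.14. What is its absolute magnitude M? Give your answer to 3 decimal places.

M = 6.901

d = 1/p = 1/0.01420″ = 70.423 pc.
m − M = 5 log₁₀(70.423) − 5 = 9.2386 − 5 = 4.2386.
M = m − (m − M) = 11.14 − 4.2386 = 6.901.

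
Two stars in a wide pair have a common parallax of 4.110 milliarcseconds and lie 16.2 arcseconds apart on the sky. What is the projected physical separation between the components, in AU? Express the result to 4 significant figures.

d = 1/p = 1/0.004110″ = 243.31 pc.
At distance d (pc), an angle of θ arcsec spans θ·d AU: s = 16.2 × 243.31 = 3941.6 AU.

3942 AU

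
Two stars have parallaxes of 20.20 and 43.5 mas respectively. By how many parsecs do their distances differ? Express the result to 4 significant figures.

d_A = 1/0.02020″ = 49.505 pc; d_B = 1/0.04350″ = 22.989 pc.
|d_B − d_A| = |22.989 − 49.505| = 26.516 pc.

26.52 pc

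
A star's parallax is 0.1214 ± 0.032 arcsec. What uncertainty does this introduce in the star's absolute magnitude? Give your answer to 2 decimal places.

M = m − 5 log₁₀ d + 5 = m + 5 log₁₀ p + 5, so ∂M/∂p = 5/(p ln 10).
σ_M = (5/ln 10) · (σ_p/p) = 2.1715 × 0.032/0.1214 = 2.1715 × 0.26359 = 0.57239.

σ_M = 0.57 mag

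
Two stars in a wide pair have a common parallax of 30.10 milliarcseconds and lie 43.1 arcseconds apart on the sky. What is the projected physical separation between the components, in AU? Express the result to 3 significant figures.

1430 AU

d = 1/p = 1/0.03010″ = 33.223 pc.
At distance d (pc), an angle of θ arcsec spans θ·d AU: s = 43.1 × 33.223 = 1431.9 AU.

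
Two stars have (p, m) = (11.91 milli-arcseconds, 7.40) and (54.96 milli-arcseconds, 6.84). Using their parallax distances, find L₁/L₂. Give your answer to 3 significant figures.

d₁ = 1/p₁ = 1/0.01191″ = 83.963 pc; d₂ = 1/p₂ = 1/0.05496″ = 18.195 pc.
M₁ = m₁ − 5 log₁₀ d₁ + 5 = 7.40 − 9.6204 + 5 = 2.7796.
M₂ = 6.84 − 6.2998 + 5 = 5.5402.
L₁/L₂ = 10^(0.4(M₂ − M₁)) = 10^(0.4 × 2.7606) = 10^1.10424 = 12.713.

L₁/L₂ = 12.7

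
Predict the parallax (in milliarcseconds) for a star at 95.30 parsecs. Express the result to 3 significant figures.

10.5 mas

p = 1/d = 1/95.3 = 0.010493 arcsec.
= 0.010493 × 1000 = 10.493 mas.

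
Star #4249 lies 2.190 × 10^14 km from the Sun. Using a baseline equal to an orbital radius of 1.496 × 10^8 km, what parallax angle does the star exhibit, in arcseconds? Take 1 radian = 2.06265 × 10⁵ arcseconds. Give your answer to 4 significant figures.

0.1409 arcsec

θ ≈ B/d = (1.496 × 10^8) / (2.190 × 10^14) = 6.8311 × 10^-7 rad.
In arcseconds: 6.8311 × 10^-7 × 206265 = 0.1409″.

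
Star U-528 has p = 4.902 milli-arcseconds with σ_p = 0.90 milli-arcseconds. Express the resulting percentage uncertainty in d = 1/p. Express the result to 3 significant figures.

18.4%

For d = 1/p, |σ_d/d| = |σ_p/p|.
σ_p/p = 0.90 / 4.902 = 0.1836 = 18.36%.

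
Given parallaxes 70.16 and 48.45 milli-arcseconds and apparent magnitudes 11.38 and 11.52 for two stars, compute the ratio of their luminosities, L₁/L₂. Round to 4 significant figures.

d₁ = 1/p₁ = 1/0.07016″ = 14.253 pc; d₂ = 1/p₂ = 1/0.04845″ = 20.64 pc.
M₁ = m₁ − 5 log₁₀ d₁ + 5 = 11.38 − 5.7695 + 5 = 10.6105.
M₂ = 11.52 − 6.5735 + 5 = 9.9465.
L₁/L₂ = 10^(0.4(M₂ − M₁)) = 10^(0.4 × (-0.6640)) = 10^(-0.26560) = 0.5425.

L₁/L₂ = 0.5425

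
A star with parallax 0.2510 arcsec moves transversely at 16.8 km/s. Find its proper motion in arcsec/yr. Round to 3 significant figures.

0.890 arcsec/yr

d = 1/p = 1/0.2510″ = 3.9841 pc.
μ = v_t / (4.74 d) = 16.8 / (4.74 × 3.9841) = 16.8 / 18.885 = 0.88959 ″/yr.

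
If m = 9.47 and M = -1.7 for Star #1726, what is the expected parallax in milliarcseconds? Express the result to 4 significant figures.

m − M = 9.47 − (-1.7) = 11.17.
d = 10^((m−M)/5 + 1) = 10^3.234 = 1714 pc.
p = 1/d = 1/1714 = 0.00058343 arcsec = 0.58343 mas.

0.5834 mas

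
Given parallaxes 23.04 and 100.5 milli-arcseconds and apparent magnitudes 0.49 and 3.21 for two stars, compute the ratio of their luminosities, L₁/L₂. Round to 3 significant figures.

d₁ = 1/p₁ = 1/0.02304″ = 43.403 pc; d₂ = 1/p₂ = 1/0.1005″ = 9.9502 pc.
M₁ = m₁ − 5 log₁₀ d₁ + 5 = 0.49 − 8.1876 + 5 = -2.6976.
M₂ = 3.21 − 4.9892 + 5 = 3.2208.
L₁/L₂ = 10^(0.4(M₂ − M₁)) = 10^(0.4 × 5.9184) = 10^2.36736 = 233.

L₁/L₂ = 233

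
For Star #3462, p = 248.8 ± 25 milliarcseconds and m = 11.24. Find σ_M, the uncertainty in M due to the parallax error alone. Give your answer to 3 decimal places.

σ_M = 0.218 mag

M = m − 5 log₁₀ d + 5 = m + 5 log₁₀ p + 5, so ∂M/∂p = 5/(p ln 10).
σ_M = (5/ln 10) · (σ_p/p) = 2.1715 × 25/248.8 = 2.1715 × 0.10048 = 0.21819.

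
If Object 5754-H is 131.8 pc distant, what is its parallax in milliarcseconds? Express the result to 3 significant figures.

p = 1/d = 1/131.8 = 0.0075873 arcsec.
= 0.0075873 × 1000 = 7.5873 mas.

7.59 mas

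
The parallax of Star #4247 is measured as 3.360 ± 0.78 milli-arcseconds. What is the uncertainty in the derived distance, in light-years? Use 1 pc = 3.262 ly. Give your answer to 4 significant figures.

d = 1/p, so σ_d = σ_p / p².
σ_d = 0.000780 / (0.003360)² = 0.000780 / 0.00001129 = 69.088 pc = 69.088 × 3.262 ly = 225.37 ly.

225.4 ly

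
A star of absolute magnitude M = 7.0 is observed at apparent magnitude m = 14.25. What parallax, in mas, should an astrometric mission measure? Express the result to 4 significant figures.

m − M = 14.25 − 7.0 = 7.25.
d = 10^((m−M)/5 + 1) = 10^2.450 = 281.84 pc.
p = 1/d = 1/281.84 = 0.0035481 arcsec = 3.5481 mas.

3.548 mas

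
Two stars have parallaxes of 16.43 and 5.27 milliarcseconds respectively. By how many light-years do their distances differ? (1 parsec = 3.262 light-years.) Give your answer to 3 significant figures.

420 ly

d_A = 1/0.01643″ = 60.864 pc; d_B = 1/0.005270″ = 189.75 pc.
|d_B − d_A| = |189.75 − 60.864| = 128.89 pc = 128.89 × 3.262 ly = 420.44 ly.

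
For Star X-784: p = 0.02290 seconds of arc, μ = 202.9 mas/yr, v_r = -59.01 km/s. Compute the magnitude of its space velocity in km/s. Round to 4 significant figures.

d = 1/p = 1/0.02290″ = 43.668 pc.
μ = 202.9 mas/yr = 0.2029 ″/yr.
v_t = 4.740 μ d = 4.740 × 0.2029 × 43.668 = 41.998 km/s.
v = √(v_r² + v_t²) = √((-59.01)² + 41.998²) = √5246.01 = 72.429 km/s.

72.43 km/s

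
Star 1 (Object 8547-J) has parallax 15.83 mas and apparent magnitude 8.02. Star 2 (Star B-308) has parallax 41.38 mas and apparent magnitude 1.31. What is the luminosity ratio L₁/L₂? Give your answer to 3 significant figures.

d₁ = 1/p₁ = 1/0.01583″ = 63.171 pc; d₂ = 1/p₂ = 1/0.04138″ = 24.166 pc.
M₁ = m₁ − 5 log₁₀ d₁ + 5 = 8.02 − 9.0026 + 5 = 4.0174.
M₂ = 1.31 − 6.9160 + 5 = -0.6060.
L₁/L₂ = 10^(0.4(M₂ − M₁)) = 10^(0.4 × (-4.6234)) = 10^(-1.84936) = 0.014146.

L₁/L₂ = 0.0141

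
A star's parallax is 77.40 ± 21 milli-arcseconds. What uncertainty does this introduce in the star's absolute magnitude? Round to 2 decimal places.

M = m − 5 log₁₀ d + 5 = m + 5 log₁₀ p + 5, so ∂M/∂p = 5/(p ln 10).
σ_M = (5/ln 10) · (σ_p/p) = 2.1715 × 21/77.40 = 2.1715 × 0.27132 = 0.58917.

σ_M = 0.59 mag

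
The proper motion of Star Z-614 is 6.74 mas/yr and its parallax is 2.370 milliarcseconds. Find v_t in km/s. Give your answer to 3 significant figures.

13.5 km/s

d = 1/p = 1/0.002370″ = 421.94 pc.
μ = 6.74 mas/yr = 0.00674 ″/yr.
v_t = 4.74 × μ × d = 4.74 × 0.00674 × 421.94 = 13.48 km/s.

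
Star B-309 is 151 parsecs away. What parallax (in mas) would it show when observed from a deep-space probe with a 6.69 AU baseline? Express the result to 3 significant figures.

44.3 mas

p (arcsec) = B (AU) / d (pc).
p = 6.69 / 151 = 0.044305 arcsec = 44.305 mas.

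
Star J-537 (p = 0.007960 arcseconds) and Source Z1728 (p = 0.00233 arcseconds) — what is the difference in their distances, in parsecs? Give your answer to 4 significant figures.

d_A = 1/0.007960″ = 125.63 pc; d_B = 1/0.002330″ = 429.18 pc.
|d_B − d_A| = |429.18 − 125.63| = 303.55 pc.

303.6 pc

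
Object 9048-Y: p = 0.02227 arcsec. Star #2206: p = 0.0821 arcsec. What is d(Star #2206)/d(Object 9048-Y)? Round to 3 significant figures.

0.271

Since d = 1/p, d_B/d_A = p_A/p_B.
= 0.02227 / 0.0821 = 0.27125.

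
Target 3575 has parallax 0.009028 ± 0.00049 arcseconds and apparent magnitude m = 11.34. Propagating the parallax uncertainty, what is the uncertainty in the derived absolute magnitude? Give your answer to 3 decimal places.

M = m − 5 log₁₀ d + 5 = m + 5 log₁₀ p + 5, so ∂M/∂p = 5/(p ln 10).
σ_M = (5/ln 10) · (σ_p/p) = 2.1715 × 0.00049/0.009028 = 2.1715 × 0.054276 = 0.11786.

σ_M = 0.118 mag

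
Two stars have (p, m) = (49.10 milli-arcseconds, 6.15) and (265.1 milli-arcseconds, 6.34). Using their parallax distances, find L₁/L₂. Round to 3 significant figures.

d₁ = 1/p₁ = 1/0.04910″ = 20.367 pc; d₂ = 1/p₂ = 1/0.2651″ = 3.7722 pc.
M₁ = m₁ − 5 log₁₀ d₁ + 5 = 6.15 − 6.5446 + 5 = 4.6054.
M₂ = 6.34 − 2.8830 + 5 = 8.4570.
L₁/L₂ = 10^(0.4(M₂ − M₁)) = 10^(0.4 × 3.8516) = 10^1.54064 = 34.725.

L₁/L₂ = 34.7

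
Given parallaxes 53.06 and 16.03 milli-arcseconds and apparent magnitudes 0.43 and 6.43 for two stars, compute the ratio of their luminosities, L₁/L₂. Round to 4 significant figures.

L₁/L₂ = 22.93

d₁ = 1/p₁ = 1/0.05306″ = 18.847 pc; d₂ = 1/p₂ = 1/0.01603″ = 62.383 pc.
M₁ = m₁ − 5 log₁₀ d₁ + 5 = 0.43 − 6.3762 + 5 = -0.9462.
M₂ = 6.43 − 8.9753 + 5 = 2.4547.
L₁/L₂ = 10^(0.4(M₂ − M₁)) = 10^(0.4 × 3.4009) = 10^1.36036 = 22.928.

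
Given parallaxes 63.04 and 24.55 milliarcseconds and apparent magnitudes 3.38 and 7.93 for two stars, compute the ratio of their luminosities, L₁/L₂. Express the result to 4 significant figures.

L₁/L₂ = 10.02

d₁ = 1/p₁ = 1/0.06304″ = 15.863 pc; d₂ = 1/p₂ = 1/0.02455″ = 40.733 pc.
M₁ = m₁ − 5 log₁₀ d₁ + 5 = 3.38 − 6.0019 + 5 = 2.3781.
M₂ = 7.93 − 8.0497 + 5 = 4.8803.
L₁/L₂ = 10^(0.4(M₂ − M₁)) = 10^(0.4 × 2.5022) = 10^1.00088 = 10.02.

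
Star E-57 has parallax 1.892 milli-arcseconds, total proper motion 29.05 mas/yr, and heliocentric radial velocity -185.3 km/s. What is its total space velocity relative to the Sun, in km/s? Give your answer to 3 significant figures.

199 km/s

d = 1/p = 1/0.001892″ = 528.54 pc.
μ = 29.05 mas/yr = 0.02905 ″/yr.
v_t = 4.740 μ d = 4.740 × 0.02905 × 528.54 = 72.778 km/s.
v = √(v_r² + v_t²) = √((-185.3)² + 72.778²) = √39632.7 = 199.08 km/s.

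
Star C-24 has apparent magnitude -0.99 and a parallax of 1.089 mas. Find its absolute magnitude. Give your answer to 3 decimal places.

M = -10.805

d = 1/p = 1/0.001089″ = 918.27 pc.
m − M = 5 log₁₀(918.27) − 5 = 14.8149 − 5 = 9.8149.
M = m − (m − M) = -0.99 − 9.8149 = -10.805.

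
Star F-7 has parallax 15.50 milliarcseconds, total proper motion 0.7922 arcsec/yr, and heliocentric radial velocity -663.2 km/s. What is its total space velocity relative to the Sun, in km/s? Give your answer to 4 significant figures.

706.1 km/s

d = 1/p = 1/0.01550″ = 64.516 pc.
v_t = 4.740 μ d = 4.740 × 0.7922 × 64.516 = 242.26 km/s.
v = √(v_r² + v_t²) = √((-663.2)² + 242.26²) = √498524 = 706.06 km/s.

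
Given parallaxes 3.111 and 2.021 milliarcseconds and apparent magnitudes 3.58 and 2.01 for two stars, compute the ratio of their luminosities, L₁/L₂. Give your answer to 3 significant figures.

d₁ = 1/p₁ = 1/0.003111″ = 321.44 pc; d₂ = 1/p₂ = 1/0.002021″ = 494.8 pc.
M₁ = m₁ − 5 log₁₀ d₁ + 5 = 3.58 − 12.5355 + 5 = -3.9555.
M₂ = 2.01 − 13.4721 + 5 = -6.4621.
L₁/L₂ = 10^(0.4(M₂ − M₁)) = 10^(0.4 × (-2.5066)) = 10^(-1.00264) = 0.099394.

L₁/L₂ = 0.0994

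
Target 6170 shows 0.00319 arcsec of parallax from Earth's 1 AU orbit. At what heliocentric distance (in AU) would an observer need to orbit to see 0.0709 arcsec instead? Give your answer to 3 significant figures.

Parallax scales linearly with baseline: p ∝ B, so B = p_target / p_Earth × 1 AU.
B = 0.0709 / 0.00319 = 22.226 AU.

22.2 AU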